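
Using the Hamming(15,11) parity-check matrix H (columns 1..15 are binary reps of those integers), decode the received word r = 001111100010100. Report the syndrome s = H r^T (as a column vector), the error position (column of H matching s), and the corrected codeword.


s = (0, 1, 0, 1)^T, error position = 5, corrected codeword c = 001101100010100

Compute s = H r^T mod 2 one row at a time:
  s_1 = 0 + 0 + 0 + 1 + 0 + 1 + 0 + 0 = 2 ≡ 0 (mod 2).
  s_2 = 1 + 1 + 1 + 1 + 0 + 1 + 0 + 0 = 5 ≡ 1 (mod 2).
  s_3 = 0 + 1 + 1 + 1 + 0 + 1 + 0 + 0 = 4 ≡ 0 (mod 2).
  s_4 = 0 + 1 + 1 + 1 + 0 + 1 + 1 + 0 = 5 ≡ 1 (mod 2).
s = (0, 1, 0, 1)^T — this equals column 5 of H (binary 0101), so error is at position 5.
Correct: flip bit 5 of r = 001111100010100 to get c = 001101100010100.


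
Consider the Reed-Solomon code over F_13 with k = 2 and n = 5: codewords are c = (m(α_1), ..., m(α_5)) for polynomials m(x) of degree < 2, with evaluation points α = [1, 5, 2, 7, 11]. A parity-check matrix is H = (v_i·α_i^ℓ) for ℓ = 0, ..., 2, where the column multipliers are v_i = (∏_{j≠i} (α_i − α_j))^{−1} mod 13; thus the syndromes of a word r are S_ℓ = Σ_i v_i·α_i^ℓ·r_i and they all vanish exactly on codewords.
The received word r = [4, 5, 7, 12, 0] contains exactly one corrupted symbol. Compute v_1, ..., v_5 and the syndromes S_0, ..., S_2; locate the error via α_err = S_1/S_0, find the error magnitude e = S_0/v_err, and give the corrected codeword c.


S = (4, 8, 3), error at position 3, error magnitude e = 6, c = [4, 5, 1, 12, 0].

Step 1: column multipliers v_i = (∏_{j≠i}(α_i − α_j))^{−1} mod 13.
  i = 1 (α = 1): (1−5)(1−2)(1−7)(1−11) = (−4)·(−1)·(−6)·(−10) = 240 ≡ 6, so v_1 = 6^{−1} = 11 (mod 13).
  i = 2 (α = 5): (5−1)(5−2)(5−7)(5−11) = 4·3·(−2)·(−6) = 144 ≡ 1, so v_2 = 1^{−1} = 1 (mod 13).
  i = 3 (α = 2): (2−1)(2−5)(2−7)(2−11) = 1·(−3)·(−5)·(−9) = −135 ≡ 8, so v_3 = 8^{−1} = 5 (mod 13).
  i = 4 (α = 7): (7−1)(7−5)(7−2)(7−11) = 6·2·5·(−4) = −240 ≡ 7, so v_4 = 7^{−1} = 2 (mod 13).
  i = 5 (α = 11): (11−1)(11−5)(11−2)(11−7) = 10·6·9·4 = 2160 ≡ 2, so v_5 = 2^{−1} = 7 (mod 13).
  v = [11, 1, 5, 2, 7].
Step 2: syndromes of r = [4, 5, 7, 12, 0] (all sums mod 13).
  S_0 = Σ v_i r_i = 11·4 + 1·5 + 5·7 + 2·12 + 7·0 = 108 ≡ 4.
  S_1 = Σ v_i α_i r_i = 11·1·4 + 1·5·5 + 5·2·7 + 2·7·12 + 7·11·0 = 307 ≡ 8.
  α_i^2 mod 13 = [1, 12, 4, 10, 4].
  S_2 = Σ v_i α_i^2 r_i = 11·1·4 + 1·12·5 + 5·4·7 + 2·10·12 + 7·4·0 = 484 ≡ 3.
  S = (4, 8, 3) ≠ 0, so r is not a codeword (an error is present).
Step 3: locate the error. For a single error e at position i, S_ℓ = v_i·e·α_i^ℓ, so α_err = S_1/S_0.
  S_0^{−1} = 4^{−1} = 10 (mod 13), so α_err = 8·10 = 80 ≡ 2 = α_3. Error position i = 3.
  Consistency check: S_2/S_1 = 3·5 = 15 ≡ 2 = α_err ✓ (single-error assumption holds).
Step 4: error magnitude e = S_0/v_3 = S_0·∏_{j≠3}(α_3 − α_j) = 4·8 = 32 ≡ 6 (mod 13).
Step 5: correct position 3: c_3 = r_3 − e = 7 − 6 ≡ 1 (mod 13). Hence c = [4, 5, 1, 12, 0].
  Check: interpolating c through the α_i gives m(x) = 7 + 10·x (degree < 2) with m(α_i) = c_i for every i, so c is indeed a codeword.


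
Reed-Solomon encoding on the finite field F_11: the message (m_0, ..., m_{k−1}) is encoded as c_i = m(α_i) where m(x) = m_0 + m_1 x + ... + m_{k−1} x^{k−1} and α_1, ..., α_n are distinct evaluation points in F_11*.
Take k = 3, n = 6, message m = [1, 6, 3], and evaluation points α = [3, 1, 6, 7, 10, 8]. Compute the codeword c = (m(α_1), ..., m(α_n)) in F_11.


c = [2, 10, 2, 3, 9, 10]

Message polynomial: m(x) = 1 + 6·x + 3·x^2 (mod 11).
For each evaluation point α_i, compute m(α_i) mod 11:
  α_1 = 3: Horner steps 3 → 4 → 2, so m(3) = 2.
  α_2 = 1: Horner steps 3 → 9 → 10, so m(1) = 10.
  α_3 = 6: Horner steps 3 → 2 → 2, so m(6) = 2.
  α_4 = 7: Horner steps 3 → 5 → 3, so m(7) = 3.
  α_5 = 10: Horner steps 3 → 3 → 9, so m(10) = 9.
  α_6 = 8: Horner steps 3 → 8 → 10, so m(8) = 10.
Codeword c = [2, 10, 2, 3, 9, 10] ∈ F_11^6.


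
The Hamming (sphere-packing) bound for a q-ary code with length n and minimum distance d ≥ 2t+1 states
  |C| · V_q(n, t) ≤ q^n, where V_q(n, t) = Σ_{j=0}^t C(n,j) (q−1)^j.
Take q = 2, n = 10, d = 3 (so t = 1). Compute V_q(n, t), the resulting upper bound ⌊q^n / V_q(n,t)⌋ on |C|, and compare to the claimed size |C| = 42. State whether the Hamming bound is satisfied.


V_q(n, t) = 11, q^n = 1024, Hamming bound = 93, |C| = 42 ≤ bound (satisfied).

Step 1: Compute V_q(n, t) = Σ_{j=0}^1 C(n, j) (q−1)^j.
  j = 0: C(10,0)·(1)^0 = 1·1 = 1.
  j = 1: C(10,1)·(1)^1 = 10·1 = 10.
  V_q(n, t) = 1 + 10 = 11.
Step 2: q^n = 2^10 = 1024.
Step 3: Hamming bound ⌊q^n / V_q(n,t)⌋ = ⌊1024/11⌋ = 93.
Step 4: Compare |C| = 42 to 93: satisfied.
The claimed |C| lies below the Hamming bound.


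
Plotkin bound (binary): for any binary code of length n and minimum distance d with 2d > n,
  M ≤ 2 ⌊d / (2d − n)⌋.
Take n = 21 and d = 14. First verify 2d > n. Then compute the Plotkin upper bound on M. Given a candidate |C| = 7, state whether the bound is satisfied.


Plotkin bound M ≤ 4; given |C| = 7 > bound (violated).

Check applicability: 2d = 28, n = 21.
2d − n = 7 > 0, so Plotkin applies.
Compute d/(2d−n) = 14/7 ≈ 2.0000.
⌊d/(2d−n)⌋ = 2.
Plotkin bound: M ≤ 2·2 = 4.
Given |C| = 7, check: VIOLATED.
This |C| is above the Plotkin bound, so no binary code with n = 21, d = 14 and 7 codewords exists.


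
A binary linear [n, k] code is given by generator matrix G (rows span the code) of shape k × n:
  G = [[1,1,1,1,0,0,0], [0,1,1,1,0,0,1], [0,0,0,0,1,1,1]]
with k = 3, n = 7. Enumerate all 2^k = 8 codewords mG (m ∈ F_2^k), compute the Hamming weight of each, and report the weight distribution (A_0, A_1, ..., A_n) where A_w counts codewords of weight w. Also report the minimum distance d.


Weight distribution: A_0 = 1, A_2 = 1, A_3 = 2, A_4 = 2, A_5 = 1, A_7 = 1. Minimum distance d = 2.

Enumerate all 2^3 = 8 messages m ∈ F_2^3.
For each, compute codeword c = mG in F_2^7, then tally its weight.
  m = 000 → c = 0000000, weight = 0.
  m = 100 → c = 1111000, weight = 4.
  m = 010 → c = 0111001, weight = 4.
  m = 110 → c = 1000001, weight = 2.
  m = 001 → c = 0000111, weight = 3.
  m = 101 → c = 1111111, weight = 7.
  m = 011 → c = 0111110, weight = 5.
  m = 111 → c = 1000110, weight = 3.
Tally weights:
  weight 0: 1 codewords.
  weight 2: 1 codewords.
  weight 3: 2 codewords.
  weight 4: 2 codewords.
  weight 5: 1 codewords.
  weight 7: 1 codewords.
Minimum distance d = smallest w > 0 with A_w > 0 = 2.
Sanity: Σ A_w = 8 = 2^3 = 8 ✓.


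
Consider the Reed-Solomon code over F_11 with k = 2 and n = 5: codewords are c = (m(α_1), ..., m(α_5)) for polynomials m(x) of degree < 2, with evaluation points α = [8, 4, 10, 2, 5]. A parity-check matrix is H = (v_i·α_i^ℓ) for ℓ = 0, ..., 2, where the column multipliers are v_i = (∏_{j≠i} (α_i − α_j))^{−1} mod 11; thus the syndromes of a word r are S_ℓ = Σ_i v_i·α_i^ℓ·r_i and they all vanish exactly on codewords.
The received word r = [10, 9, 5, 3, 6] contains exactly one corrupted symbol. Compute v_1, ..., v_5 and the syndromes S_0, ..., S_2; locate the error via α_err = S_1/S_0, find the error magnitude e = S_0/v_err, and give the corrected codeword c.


S = (5, 3, 4), error at position 5, error magnitude e = 5, c = [10, 9, 5, 3, 1].

Step 1: column multipliers v_i = (∏_{j≠i}(α_i − α_j))^{−1} mod 11.
  i = 1 (α = 8): (8−4)(8−10)(8−2)(8−5) = 4·(−2)·6·3 = −144 ≡ 10, so v_1 = 10^{−1} = 10 (mod 11).
  i = 2 (α = 4): (4−8)(4−10)(4−2)(4−5) = (−4)·(−6)·2·(−1) = −48 ≡ 7, so v_2 = 7^{−1} = 8 (mod 11).
  i = 3 (α = 10): (10−8)(10−4)(10−2)(10−5) = 2·6·8·5 = 480 ≡ 7, so v_3 = 7^{−1} = 8 (mod 11).
  i = 4 (α = 2): (2−8)(2−4)(2−10)(2−5) = (−6)·(−2)·(−8)·(−3) = 288 ≡ 2, so v_4 = 2^{−1} = 6 (mod 11).
  i = 5 (α = 5): (5−8)(5−4)(5−10)(5−2) = (−3)·1·(−5)·3 = 45 ≡ 1, so v_5 = 1^{−1} = 1 (mod 11).
  v = [10, 8, 8, 6, 1].
Step 2: syndromes of r = [10, 9, 5, 3, 6] (all sums mod 11).
  S_0 = Σ v_i r_i = 10·10 + 8·9 + 8·5 + 6·3 + 1·6 = 236 ≡ 5.
  S_1 = Σ v_i α_i r_i = 10·8·10 + 8·4·9 + 8·10·5 + 6·2·3 + 1·5·6 = 1554 ≡ 3.
  α_i^2 mod 11 = [9, 5, 1, 4, 3].
  S_2 = Σ v_i α_i^2 r_i = 10·9·10 + 8·5·9 + 8·1·5 + 6·4·3 + 1·3·6 = 1390 ≡ 4.
  S = (5, 3, 4) ≠ 0, so r is not a codeword (an error is present).
Step 3: locate the error. For a single error e at position i, S_ℓ = v_i·e·α_i^ℓ, so α_err = S_1/S_0.
  S_0^{−1} = 5^{−1} = 9 (mod 11), so α_err = 3·9 = 27 ≡ 5 = α_5. Error position i = 5.
  Consistency check: S_2/S_1 = 4·4 = 16 ≡ 5 = α_err ✓ (single-error assumption holds).
Step 4: error magnitude e = S_0/v_5 = S_0·∏_{j≠5}(α_5 − α_j) = 5·1 = 5 ≡ 5 (mod 11).
Step 5: correct position 5: c_5 = r_5 − e = 6 − 5 ≡ 1 (mod 11). Hence c = [10, 9, 5, 3, 1].
  Check: interpolating c through the α_i gives m(x) = 8 + 3·x (degree < 2) with m(α_i) = c_i for every i, so c is indeed a codeword.


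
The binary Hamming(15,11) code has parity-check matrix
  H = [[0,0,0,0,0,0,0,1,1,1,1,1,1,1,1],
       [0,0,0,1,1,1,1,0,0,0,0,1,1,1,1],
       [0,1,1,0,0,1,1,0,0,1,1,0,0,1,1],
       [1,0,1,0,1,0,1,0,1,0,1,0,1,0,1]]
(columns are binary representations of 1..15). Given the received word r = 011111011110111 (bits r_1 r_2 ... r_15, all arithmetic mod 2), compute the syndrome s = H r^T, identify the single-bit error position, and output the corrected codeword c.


s = (1, 0, 1, 0)^T, error position = 10, corrected codeword c = 011111011010111

Compute s = H r^T mod 2 one row at a time:
  s_1 = 1 + 1 + 1 + 1 + 0 + 1 + 1 + 1 = 7 ≡ 1 (mod 2).
  s_2 = 1 + 1 + 1 + 0 + 0 + 1 + 1 + 1 = 6 ≡ 0 (mod 2).
  s_3 = 1 + 1 + 1 + 0 + 1 + 1 + 1 + 1 = 7 ≡ 1 (mod 2).
  s_4 = 0 + 1 + 1 + 0 + 1 + 1 + 1 + 1 = 6 ≡ 0 (mod 2).
s = (1, 0, 1, 0)^T — this equals column 10 of H (binary 1010), so error is at position 10.
Correct: flip bit 10 of r = 011111011110111 to get c = 011111011010111.


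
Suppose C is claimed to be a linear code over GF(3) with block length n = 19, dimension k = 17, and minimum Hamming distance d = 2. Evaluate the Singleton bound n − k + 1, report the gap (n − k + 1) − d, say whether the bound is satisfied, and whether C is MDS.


Singleton RHS = n − k + 1 = 3, slack = 1, bound satisfied, not MDS.

Singleton bound: d ≤ n − k + 1.
Here n = 19, k = 17, so n − k + 1 = 3.
Given d = 2, check d ≤ 3: YES.
Slack = (n − k + 1) − d = 1.
The code is NOT MDS (slack = 1 > 0).
Description: the claimed parameters are [19, 17, 2]_3; such a code would be non-MDS.


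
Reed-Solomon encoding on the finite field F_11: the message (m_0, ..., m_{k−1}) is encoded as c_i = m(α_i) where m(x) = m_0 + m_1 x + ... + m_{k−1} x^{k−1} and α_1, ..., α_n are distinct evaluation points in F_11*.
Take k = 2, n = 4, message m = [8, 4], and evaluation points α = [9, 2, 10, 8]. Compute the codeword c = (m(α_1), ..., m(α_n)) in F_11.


c = [0, 5, 4, 7]

Message polynomial: m(x) = 8 + 4·x (mod 11).
For each evaluation point α_i, compute m(α_i) mod 11:
  α_1 = 9: Horner steps 4 → 0, so m(9) = 0.
  α_2 = 2: Horner steps 4 → 5, so m(2) = 5.
  α_3 = 10: Horner steps 4 → 4, so m(10) = 4.
  α_4 = 8: Horner steps 4 → 7, so m(8) = 7.
Codeword c = [0, 5, 4, 7] ∈ F_11^4.


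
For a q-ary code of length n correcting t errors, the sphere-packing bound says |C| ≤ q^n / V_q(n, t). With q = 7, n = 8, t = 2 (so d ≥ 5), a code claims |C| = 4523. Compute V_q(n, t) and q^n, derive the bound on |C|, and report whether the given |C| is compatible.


V_q(n, t) = 1057, q^n = 5764801, Hamming bound = 5453, |C| = 4523 ≤ bound (satisfied).

Step 1: Compute V_q(n, t) = Σ_{j=0}^2 C(n, j) (q−1)^j.
  j = 0: C(8,0)·(6)^0 = 1·1 = 1.
  j = 1: C(8,1)·(6)^1 = 8·6 = 48.
  j = 2: C(8,2)·(6)^2 = 28·36 = 1008.
  V_q(n, t) = 1 + 48 + 1008 = 1057.
Step 2: q^n = 7^8 = 5764801.
Step 3: Hamming bound ⌊q^n / V_q(n,t)⌋ = ⌊5764801/1057⌋ = 5453.
Step 4: Compare |C| = 4523 to 5453: satisfied.
The claimed |C| lies below the Hamming bound.


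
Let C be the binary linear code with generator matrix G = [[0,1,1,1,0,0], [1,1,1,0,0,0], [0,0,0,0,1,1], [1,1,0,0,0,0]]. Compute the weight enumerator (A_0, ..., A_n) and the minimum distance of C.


Weight distribution: A_0 = 1, A_1 = 1, A_2 = 4, A_3 = 4, A_4 = 3, A_5 = 3. Minimum distance d = 1.

Enumerate all 2^4 = 16 messages m ∈ F_2^4.
For each, compute codeword c = mG in F_2^6, then tally its weight.
  m = 0000 → c = 000000, weight = 0.
  m = 1000 → c = 011100, weight = 3.
  m = 0100 → c = 111000, weight = 3.
  m = 1100 → c = 100100, weight = 2.
  m = 0010 → c = 000011, weight = 2.
  m = 1010 → c = 011111, weight = 5.
  m = 0110 → c = 111011, weight = 5.
  m = 1110 → c = 100111, weight = 4.
  m = 0001 → c = 110000, weight = 2.
  m = 1001 → c = 101100, weight = 3.
  m = 0101 → c = 001000, weight = 1.
  m = 1101 → c = 010100, weight = 2.
  m = 0011 → c = 110011, weight = 4.
  m = 1011 → c = 101111, weight = 5.
  m = 0111 → c = 001011, weight = 3.
  m = 1111 → c = 010111, weight = 4.
Tally weights:
  weight 0: 1 codewords.
  weight 1: 1 codewords.
  weight 2: 4 codewords.
  weight 3: 4 codewords.
  weight 4: 3 codewords.
  weight 5: 3 codewords.
Minimum distance d = smallest w > 0 with A_w > 0 = 1.
Sanity: Σ A_w = 16 = 2^4 = 16 ✓.


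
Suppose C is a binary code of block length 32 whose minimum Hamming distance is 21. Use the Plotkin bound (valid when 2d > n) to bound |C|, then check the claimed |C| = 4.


Plotkin bound M ≤ 4; given |C| = 4 ≤ bound (satisfied).

Check applicability: 2d = 42, n = 32.
2d − n = 10 > 0, so Plotkin applies.
Compute d/(2d−n) = 21/10 ≈ 2.1000.
⌊d/(2d−n)⌋ = 2.
Plotkin bound: M ≤ 2·2 = 4.
Given |C| = 4, check: satisfied.
This |C| is at the Plotkin bound.


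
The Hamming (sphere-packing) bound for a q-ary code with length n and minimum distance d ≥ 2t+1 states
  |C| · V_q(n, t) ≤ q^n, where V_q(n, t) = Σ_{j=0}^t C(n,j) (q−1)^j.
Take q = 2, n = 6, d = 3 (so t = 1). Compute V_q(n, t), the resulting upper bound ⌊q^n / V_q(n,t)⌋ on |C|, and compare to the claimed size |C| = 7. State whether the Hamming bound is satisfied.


V_q(n, t) = 7, q^n = 64, Hamming bound = 9, |C| = 7 ≤ bound (satisfied).

Step 1: Compute V_q(n, t) = Σ_{j=0}^1 C(n, j) (q−1)^j.
  j = 0: C(6,0)·(1)^0 = 1·1 = 1.
  j = 1: C(6,1)·(1)^1 = 6·1 = 6.
  V_q(n, t) = 1 + 6 = 7.
Step 2: q^n = 2^6 = 64.
Step 3: Hamming bound ⌊q^n / V_q(n,t)⌋ = ⌊64/7⌋ = 9.
Step 4: Compare |C| = 7 to 9: satisfied.
The claimed |C| lies below the Hamming bound.


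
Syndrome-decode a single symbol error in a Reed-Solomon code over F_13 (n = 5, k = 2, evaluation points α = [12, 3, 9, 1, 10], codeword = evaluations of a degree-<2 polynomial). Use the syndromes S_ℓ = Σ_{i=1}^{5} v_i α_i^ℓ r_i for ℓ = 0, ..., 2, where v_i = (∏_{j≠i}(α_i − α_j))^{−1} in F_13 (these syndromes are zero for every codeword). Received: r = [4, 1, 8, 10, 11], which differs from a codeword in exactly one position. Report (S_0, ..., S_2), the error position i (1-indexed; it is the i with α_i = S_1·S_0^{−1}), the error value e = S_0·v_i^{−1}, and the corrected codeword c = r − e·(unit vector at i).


S = (1, 3, 9), error at position 2, error magnitude e = 11, c = [4, 3, 8, 10, 11].

Step 1: column multipliers v_i = (∏_{j≠i}(α_i − α_j))^{−1} mod 13.
  i = 1 (α = 12): (12−3)(12−9)(12−1)(12−10) = 9·3·11·2 = 594 ≡ 9, so v_1 = 9^{−1} = 3 (mod 13).
  i = 2 (α = 3): (3−12)(3−9)(3−1)(3−10) = (−9)·(−6)·2·(−7) = −756 ≡ 11, so v_2 = 11^{−1} = 6 (mod 13).
  i = 3 (α = 9): (9−12)(9−3)(9−1)(9−10) = (−3)·6·8·(−1) = 144 ≡ 1, so v_3 = 1^{−1} = 1 (mod 13).
  i = 4 (α = 1): (1−12)(1−3)(1−9)(1−10) = (−11)·(−2)·(−8)·(−9) = 1584 ≡ 11, so v_4 = 11^{−1} = 6 (mod 13).
  i = 5 (α = 10): (10−12)(10−3)(10−9)(10−1) = (−2)·7·1·9 = −126 ≡ 4, so v_5 = 4^{−1} = 10 (mod 13).
  v = [3, 6, 1, 6, 10].
Step 2: syndromes of r = [4, 1, 8, 10, 11] (all sums mod 13).
  S_0 = Σ v_i r_i = 3·4 + 6·1 + 1·8 + 6·10 + 10·11 = 196 ≡ 1.
  S_1 = Σ v_i α_i r_i = 3·12·4 + 6·3·1 + 1·9·8 + 6·1·10 + 10·10·11 = 1394 ≡ 3.
  α_i^2 mod 13 = [1, 9, 3, 1, 9].
  S_2 = Σ v_i α_i^2 r_i = 3·1·4 + 6·9·1 + 1·3·8 + 6·1·10 + 10·9·11 = 1140 ≡ 9.
  S = (1, 3, 9) ≠ 0, so r is not a codeword (an error is present).
Step 3: locate the error. For a single error e at position i, S_ℓ = v_i·e·α_i^ℓ, so α_err = S_1/S_0.
  S_0^{−1} = 1^{−1} = 1 (mod 13), so α_err = 3·1 = 3 ≡ 3 = α_2. Error position i = 2.
  Consistency check: S_2/S_1 = 9·9 = 81 ≡ 3 = α_err ✓ (single-error assumption holds).
Step 4: error magnitude e = S_0/v_2 = S_0·∏_{j≠2}(α_2 − α_j) = 1·11 = 11 ≡ 11 (mod 13).
Step 5: correct position 2: c_2 = r_2 − e = 1 − 11 ≡ 3 (mod 13). Hence c = [4, 3, 8, 10, 11].
  Check: interpolating c through the α_i gives m(x) = 7 + 3·x (degree < 2) with m(α_i) = c_i for every i, so c is indeed a codeword.


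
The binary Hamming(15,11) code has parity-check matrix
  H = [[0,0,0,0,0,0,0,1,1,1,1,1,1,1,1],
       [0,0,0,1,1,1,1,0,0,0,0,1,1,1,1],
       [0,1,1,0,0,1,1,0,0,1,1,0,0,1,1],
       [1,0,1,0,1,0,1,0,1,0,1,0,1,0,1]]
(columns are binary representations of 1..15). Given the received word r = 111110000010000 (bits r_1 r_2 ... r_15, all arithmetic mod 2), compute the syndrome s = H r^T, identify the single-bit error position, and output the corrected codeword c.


s = (1, 0, 1, 0)^T, error position = 10, corrected codeword c = 111110000110000

Compute s = H r^T mod 2 one row at a time:
  s_1 = 0 + 0 + 0 + 1 + 0 + 0 + 0 + 0 = 1 ≡ 1 (mod 2).
  s_2 = 1 + 1 + 0 + 0 + 0 + 0 + 0 + 0 = 2 ≡ 0 (mod 2).
  s_3 = 1 + 1 + 0 + 0 + 0 + 1 + 0 + 0 = 3 ≡ 1 (mod 2).
  s_4 = 1 + 1 + 1 + 0 + 0 + 1 + 0 + 0 = 4 ≡ 0 (mod 2).
s = (1, 0, 1, 0)^T — this equals column 10 of H (binary 1010), so error is at position 10.
Correct: flip bit 10 of r = 111110000010000 to get c = 111110000110000.


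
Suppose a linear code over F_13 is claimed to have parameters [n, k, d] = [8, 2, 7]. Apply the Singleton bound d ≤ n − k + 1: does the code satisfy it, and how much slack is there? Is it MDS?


Singleton RHS = n − k + 1 = 7, slack = 0, bound satisfied, MDS.

Singleton bound: d ≤ n − k + 1.
Here n = 8, k = 2, so n − k + 1 = 7.
Given d = 7, check d ≤ 7: YES.
Slack = (n − k + 1) − d = 0.
The code is MDS (slack = 0).
Description: the claimed parameters are [8, 2, 7]_13; such a code would be MDS (meets Singleton bound).


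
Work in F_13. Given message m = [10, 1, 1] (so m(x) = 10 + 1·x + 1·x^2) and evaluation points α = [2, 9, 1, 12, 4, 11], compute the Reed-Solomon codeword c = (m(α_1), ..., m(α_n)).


c = [3, 9, 12, 10, 4, 12]

Message polynomial: m(x) = 10 + 1·x + 1·x^2 (mod 13).
For each evaluation point α_i, compute m(α_i) mod 13:
  α_1 = 2: Horner steps 1 → 3 → 3, so m(2) = 3.
  α_2 = 9: Horner steps 1 → 10 → 9, so m(9) = 9.
  α_3 = 1: Horner steps 1 → 2 → 12, so m(1) = 12.
  α_4 = 12: Horner steps 1 → 0 → 10, so m(12) = 10.
  α_5 = 4: Horner steps 1 → 5 → 4, so m(4) = 4.
  α_6 = 11: Horner steps 1 → 12 → 12, so m(11) = 12.
Codeword c = [3, 9, 12, 10, 4, 12] ∈ F_13^6.


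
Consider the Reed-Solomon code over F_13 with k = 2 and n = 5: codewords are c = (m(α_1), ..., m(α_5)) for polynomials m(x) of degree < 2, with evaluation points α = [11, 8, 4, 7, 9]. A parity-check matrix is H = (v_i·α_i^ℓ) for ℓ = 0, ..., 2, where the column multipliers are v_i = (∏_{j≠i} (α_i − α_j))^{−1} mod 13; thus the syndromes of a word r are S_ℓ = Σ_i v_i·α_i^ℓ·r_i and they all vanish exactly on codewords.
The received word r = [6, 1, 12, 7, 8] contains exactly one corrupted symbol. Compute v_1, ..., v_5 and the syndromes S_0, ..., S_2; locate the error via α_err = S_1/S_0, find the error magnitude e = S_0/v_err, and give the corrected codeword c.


S = (3, 7, 12), error at position 1, error magnitude e = 10, c = [9, 1, 12, 7, 8].

Step 1: column multipliers v_i = (∏_{j≠i}(α_i − α_j))^{−1} mod 13.
  i = 1 (α = 11): (11−8)(11−4)(11−7)(11−9) = 3·7·4·2 = 168 ≡ 12, so v_1 = 12^{−1} = 12 (mod 13).
  i = 2 (α = 8): (8−11)(8−4)(8−7)(8−9) = (−3)·4·1·(−1) = 12 ≡ 12, so v_2 = 12^{−1} = 12 (mod 13).
  i = 3 (α = 4): (4−11)(4−8)(4−7)(4−9) = (−7)·(−4)·(−3)·(−5) = 420 ≡ 4, so v_3 = 4^{−1} = 10 (mod 13).
  i = 4 (α = 7): (7−11)(7−8)(7−4)(7−9) = (−4)·(−1)·3·(−2) = −24 ≡ 2, so v_4 = 2^{−1} = 7 (mod 13).
  i = 5 (α = 9): (9−11)(9−8)(9−4)(9−7) = (−2)·1·5·2 = −20 ≡ 6, so v_5 = 6^{−1} = 11 (mod 13).
  v = [12, 12, 10, 7, 11].
Step 2: syndromes of r = [6, 1, 12, 7, 8] (all sums mod 13).
  S_0 = Σ v_i r_i = 12·6 + 12·1 + 10·12 + 7·7 + 11·8 = 341 ≡ 3.
  S_1 = Σ v_i α_i r_i = 12·11·6 + 12·8·1 + 10·4·12 + 7·7·7 + 11·9·8 = 2503 ≡ 7.
  α_i^2 mod 13 = [4, 12, 3, 10, 3].
  S_2 = Σ v_i α_i^2 r_i = 12·4·6 + 12·12·1 + 10·3·12 + 7·10·7 + 11·3·8 = 1546 ≡ 12.
  S = (3, 7, 12) ≠ 0, so r is not a codeword (an error is present).
Step 3: locate the error. For a single error e at position i, S_ℓ = v_i·e·α_i^ℓ, so α_err = S_1/S_0.
  S_0^{−1} = 3^{−1} = 9 (mod 13), so α_err = 7·9 = 63 ≡ 11 = α_1. Error position i = 1.
  Consistency check: S_2/S_1 = 12·2 = 24 ≡ 11 = α_err ✓ (single-error assumption holds).
Step 4: error magnitude e = S_0/v_1 = S_0·∏_{j≠1}(α_1 − α_j) = 3·12 = 36 ≡ 10 (mod 13).
Step 5: correct position 1: c_1 = r_1 − e = 6 − 10 ≡ 9 (mod 13). Hence c = [9, 1, 12, 7, 8].
  Check: interpolating c through the α_i gives m(x) = 10 + 7·x (degree < 2) with m(α_i) = c_i for every i, so c is indeed a codeword.


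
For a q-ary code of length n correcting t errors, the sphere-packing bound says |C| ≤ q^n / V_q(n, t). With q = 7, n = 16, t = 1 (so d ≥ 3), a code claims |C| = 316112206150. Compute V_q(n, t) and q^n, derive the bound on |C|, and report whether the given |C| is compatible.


V_q(n, t) = 97, q^n = 33232930569601, Hamming bound = 342607531645, |C| = 316112206150 ≤ bound (satisfied).

Step 1: Compute V_q(n, t) = Σ_{j=0}^1 C(n, j) (q−1)^j.
  j = 0: C(16,0)·(6)^0 = 1·1 = 1.
  j = 1: C(16,1)·(6)^1 = 16·6 = 96.
  V_q(n, t) = 1 + 96 = 97.
Step 2: q^n = 7^16 = 33232930569601.
Step 3: Hamming bound ⌊q^n / V_q(n,t)⌋ = ⌊33232930569601/97⌋ = 342607531645.
Step 4: Compare |C| = 316112206150 to 342607531645: satisfied.
The claimed |C| lies below the Hamming bound.


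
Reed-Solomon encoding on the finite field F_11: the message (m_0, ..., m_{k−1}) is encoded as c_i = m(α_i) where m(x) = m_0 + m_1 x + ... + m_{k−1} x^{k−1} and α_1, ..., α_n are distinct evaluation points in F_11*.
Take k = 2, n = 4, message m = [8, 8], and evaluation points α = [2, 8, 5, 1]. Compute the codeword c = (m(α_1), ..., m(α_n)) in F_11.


c = [2, 6, 4, 5]

Message polynomial: m(x) = 8 + 8·x (mod 11).
For each evaluation point α_i, compute m(α_i) mod 11:
  α_1 = 2: Horner steps 8 → 2, so m(2) = 2.
  α_2 = 8: Horner steps 8 → 6, so m(8) = 6.
  α_3 = 5: Horner steps 8 → 4, so m(5) = 4.
  α_4 = 1: Horner steps 8 → 5, so m(1) = 5.
Codeword c = [2, 6, 4, 5] ∈ F_11^4.


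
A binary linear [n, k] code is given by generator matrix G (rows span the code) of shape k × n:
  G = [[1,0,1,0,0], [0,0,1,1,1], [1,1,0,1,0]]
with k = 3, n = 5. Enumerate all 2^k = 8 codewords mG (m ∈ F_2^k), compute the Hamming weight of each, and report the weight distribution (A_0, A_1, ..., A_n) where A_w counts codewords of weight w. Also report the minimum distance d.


Weight distribution: A_0 = 1, A_2 = 2, A_3 = 4, A_4 = 1. Minimum distance d = 2.

Enumerate all 2^3 = 8 messages m ∈ F_2^3.
For each, compute codeword c = mG in F_2^5, then tally its weight.
  m = 000 → c = 00000, weight = 0.
  m = 100 → c = 10100, weight = 2.
  m = 010 → c = 00111, weight = 3.
  m = 110 → c = 10011, weight = 3.
  m = 001 → c = 11010, weight = 3.
  m = 101 → c = 01110, weight = 3.
  m = 011 → c = 11101, weight = 4.
  m = 111 → c = 01001, weight = 2.
Tally weights:
  weight 0: 1 codewords.
  weight 2: 2 codewords.
  weight 3: 4 codewords.
  weight 4: 1 codewords.
Minimum distance d = smallest w > 0 with A_w > 0 = 2.
Sanity: Σ A_w = 8 = 2^3 = 8 ✓.


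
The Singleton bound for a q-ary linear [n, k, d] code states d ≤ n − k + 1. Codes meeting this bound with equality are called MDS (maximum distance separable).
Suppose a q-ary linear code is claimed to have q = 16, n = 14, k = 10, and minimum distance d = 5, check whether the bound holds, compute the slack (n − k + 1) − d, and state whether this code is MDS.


Singleton RHS = n − k + 1 = 5, slack = 0, bound satisfied, MDS.

Singleton bound: d ≤ n − k + 1.
Here n = 14, k = 10, so n − k + 1 = 5.
Given d = 5, check d ≤ 5: YES.
Slack = (n − k + 1) − d = 0.
The code is MDS (slack = 0).
Description: the claimed parameters are [14, 10, 5]_16; such a code would be MDS (meets Singleton bound).


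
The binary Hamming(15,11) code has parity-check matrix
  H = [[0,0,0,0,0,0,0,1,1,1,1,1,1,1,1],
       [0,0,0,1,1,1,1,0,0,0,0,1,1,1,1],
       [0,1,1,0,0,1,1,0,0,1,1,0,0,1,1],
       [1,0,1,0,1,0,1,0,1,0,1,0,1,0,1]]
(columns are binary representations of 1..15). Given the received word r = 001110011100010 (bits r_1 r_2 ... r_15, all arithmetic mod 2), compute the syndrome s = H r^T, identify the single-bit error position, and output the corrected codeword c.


s = (0, 1, 1, 1)^T, error position = 7, corrected codeword c = 001110111100010

Compute s = H r^T mod 2 one row at a time:
  s_1 = 1 + 1 + 1 + 0 + 0 + 0 + 1 + 0 = 4 ≡ 0 (mod 2).
  s_2 = 1 + 1 + 0 + 0 + 0 + 0 + 1 + 0 = 3 ≡ 1 (mod 2).
  s_3 = 0 + 1 + 0 + 0 + 1 + 0 + 1 + 0 = 3 ≡ 1 (mod 2).
  s_4 = 0 + 1 + 1 + 0 + 1 + 0 + 0 + 0 = 3 ≡ 1 (mod 2).
s = (0, 1, 1, 1)^T — this equals column 7 of H (binary 0111), so error is at position 7.
Correct: flip bit 7 of r = 001110011100010 to get c = 001110111100010.


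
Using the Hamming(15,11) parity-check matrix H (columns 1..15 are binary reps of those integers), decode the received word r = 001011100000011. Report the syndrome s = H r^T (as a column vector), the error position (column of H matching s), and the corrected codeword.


s = (0, 1, 1, 0)^T, error position = 6, corrected codeword c = 001010100000011

Compute s = H r^T mod 2 one row at a time:
  s_1 = 0 + 0 + 0 + 0 + 0 + 0 + 1 + 1 = 2 ≡ 0 (mod 2).
  s_2 = 0 + 1 + 1 + 1 + 0 + 0 + 1 + 1 = 5 ≡ 1 (mod 2).
  s_3 = 0 + 1 + 1 + 1 + 0 + 0 + 1 + 1 = 5 ≡ 1 (mod 2).
  s_4 = 0 + 1 + 1 + 1 + 0 + 0 + 0 + 1 = 4 ≡ 0 (mod 2).
s = (0, 1, 1, 0)^T — this equals column 6 of H (binary 0110), so error is at position 6.
Correct: flip bit 6 of r = 001011100000011 to get c = 001010100000011.


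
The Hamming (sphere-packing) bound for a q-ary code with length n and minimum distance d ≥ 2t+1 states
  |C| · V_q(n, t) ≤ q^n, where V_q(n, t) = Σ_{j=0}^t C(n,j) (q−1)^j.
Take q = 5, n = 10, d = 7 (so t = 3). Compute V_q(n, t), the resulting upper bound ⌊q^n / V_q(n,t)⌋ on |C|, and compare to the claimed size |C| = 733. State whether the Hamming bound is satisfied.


V_q(n, t) = 8441, q^n = 9765625, Hamming bound = 1156, |C| = 733 ≤ bound (satisfied).

Step 1: Compute V_q(n, t) = Σ_{j=0}^3 C(n, j) (q−1)^j.
  j = 0: C(10,0)·(4)^0 = 1·1 = 1.
  j = 1: C(10,1)·(4)^1 = 10·4 = 40.
  j = 2: C(10,2)·(4)^2 = 45·16 = 720.
  j = 3: C(10,3)·(4)^3 = 120·64 = 7680.
  V_q(n, t) = 1 + 40 + 720 + 7680 = 8441.
Step 2: q^n = 5^10 = 9765625.
Step 3: Hamming bound ⌊q^n / V_q(n,t)⌋ = ⌊9765625/8441⌋ = 1156.
Step 4: Compare |C| = 733 to 1156: satisfied.
The claimed |C| lies below the Hamming bound.


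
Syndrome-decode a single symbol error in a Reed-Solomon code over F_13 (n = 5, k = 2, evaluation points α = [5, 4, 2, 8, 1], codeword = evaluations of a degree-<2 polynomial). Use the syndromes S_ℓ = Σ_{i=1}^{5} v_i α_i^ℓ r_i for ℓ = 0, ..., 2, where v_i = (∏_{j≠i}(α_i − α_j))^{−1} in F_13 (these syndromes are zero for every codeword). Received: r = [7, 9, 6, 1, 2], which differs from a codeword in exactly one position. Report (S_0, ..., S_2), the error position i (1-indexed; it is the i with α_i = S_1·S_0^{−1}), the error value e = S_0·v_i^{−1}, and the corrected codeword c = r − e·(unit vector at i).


S = (2, 4, 8), error at position 3, error magnitude e = 6, c = [7, 9, 0, 1, 2].

Step 1: column multipliers v_i = (∏_{j≠i}(α_i − α_j))^{−1} mod 13.
  i = 1 (α = 5): (5−4)(5−2)(5−8)(5−1) = 1·3·(−3)·4 = −36 ≡ 3, so v_1 = 3^{−1} = 9 (mod 13).
  i = 2 (α = 4): (4−5)(4−2)(4−8)(4−1) = (−1)·2·(−4)·3 = 24 ≡ 11, so v_2 = 11^{−1} = 6 (mod 13).
  i = 3 (α = 2): (2−5)(2−4)(2−8)(2−1) = (−3)·(−2)·(−6)·1 = −36 ≡ 3, so v_3 = 3^{−1} = 9 (mod 13).
  i = 4 (α = 8): (8−5)(8−4)(8−2)(8−1) = 3·4·6·7 = 504 ≡ 10, so v_4 = 10^{−1} = 4 (mod 13).
  i = 5 (α = 1): (1−5)(1−4)(1−2)(1−8) = (−4)·(−3)·(−1)·(−7) = 84 ≡ 6, so v_5 = 6^{−1} = 11 (mod 13).
  v = [9, 6, 9, 4, 11].
Step 2: syndromes of r = [7, 9, 6, 1, 2] (all sums mod 13).
  S_0 = Σ v_i r_i = 9·7 + 6·9 + 9·6 + 4·1 + 11·2 = 197 ≡ 2.
  S_1 = Σ v_i α_i r_i = 9·5·7 + 6·4·9 + 9·2·6 + 4·8·1 + 11·1·2 = 693 ≡ 4.
  α_i^2 mod 13 = [12, 3, 4, 12, 1].
  S_2 = Σ v_i α_i^2 r_i = 9·12·7 + 6·3·9 + 9·4·6 + 4·12·1 + 11·1·2 = 1204 ≡ 8.
  S = (2, 4, 8) ≠ 0, so r is not a codeword (an error is present).
Step 3: locate the error. For a single error e at position i, S_ℓ = v_i·e·α_i^ℓ, so α_err = S_1/S_0.
  S_0^{−1} = 2^{−1} = 7 (mod 13), so α_err = 4·7 = 28 ≡ 2 = α_3. Error position i = 3.
  Consistency check: S_2/S_1 = 8·10 = 80 ≡ 2 = α_err ✓ (single-error assumption holds).
Step 4: error magnitude e = S_0/v_3 = S_0·∏_{j≠3}(α_3 − α_j) = 2·3 = 6 ≡ 6 (mod 13).
Step 5: correct position 3: c_3 = r_3 − e = 6 − 6 ≡ 0 (mod 13). Hence c = [7, 9, 0, 1, 2].
  Check: interpolating c through the α_i gives m(x) = 4 + 11·x (degree < 2) with m(α_i) = c_i for every i, so c is indeed a codeword.


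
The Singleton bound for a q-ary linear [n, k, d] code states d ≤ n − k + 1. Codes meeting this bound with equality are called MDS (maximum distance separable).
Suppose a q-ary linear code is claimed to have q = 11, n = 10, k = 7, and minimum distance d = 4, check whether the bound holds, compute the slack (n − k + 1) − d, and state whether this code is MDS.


Singleton RHS = n − k + 1 = 4, slack = 0, bound satisfied, MDS.

Singleton bound: d ≤ n − k + 1.
Here n = 10, k = 7, so n − k + 1 = 4.
Given d = 4, check d ≤ 4: YES.
Slack = (n − k + 1) − d = 0.
The code is MDS (slack = 0).
Description: the claimed parameters are [10, 7, 4]_11; such a code would be MDS (meets Singleton bound).


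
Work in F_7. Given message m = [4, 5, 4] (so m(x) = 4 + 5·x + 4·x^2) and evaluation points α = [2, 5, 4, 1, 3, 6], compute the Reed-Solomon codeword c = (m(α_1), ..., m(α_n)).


c = [2, 3, 4, 6, 6, 3]

Message polynomial: m(x) = 4 + 5·x + 4·x^2 (mod 7).
For each evaluation point α_i, compute m(α_i) mod 7:
  α_1 = 2: Horner steps 4 → 6 → 2, so m(2) = 2.
  α_2 = 5: Horner steps 4 → 4 → 3, so m(5) = 3.
  α_3 = 4: Horner steps 4 → 0 → 4, so m(4) = 4.
  α_4 = 1: Horner steps 4 → 2 → 6, so m(1) = 6.
  α_5 = 3: Horner steps 4 → 3 → 6, so m(3) = 6.
  α_6 = 6: Horner steps 4 → 1 → 3, so m(6) = 3.
Codeword c = [2, 3, 4, 6, 6, 3] ∈ F_7^6.


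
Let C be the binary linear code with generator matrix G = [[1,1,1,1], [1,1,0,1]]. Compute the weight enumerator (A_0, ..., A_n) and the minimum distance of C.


Weight distribution: A_0 = 1, A_1 = 1, A_3 = 1, A_4 = 1. Minimum distance d = 1.

Enumerate all 2^2 = 4 messages m ∈ F_2^2.
For each, compute codeword c = mG in F_2^4, then tally its weight.
  m = 00 → c = 0000, weight = 0.
  m = 10 → c = 1111, weight = 4.
  m = 01 → c = 1101, weight = 3.
  m = 11 → c = 0010, weight = 1.
Tally weights:
  weight 0: 1 codewords.
  weight 1: 1 codewords.
  weight 3: 1 codewords.
  weight 4: 1 codewords.
Minimum distance d = smallest w > 0 with A_w > 0 = 1.
Sanity: Σ A_w = 4 = 2^2 = 4 ✓.


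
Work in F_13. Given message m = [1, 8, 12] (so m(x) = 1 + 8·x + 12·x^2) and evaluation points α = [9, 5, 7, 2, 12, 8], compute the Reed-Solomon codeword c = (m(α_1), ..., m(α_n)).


c = [5, 3, 8, 0, 5, 1]

Message polynomial: m(x) = 1 + 8·x + 12·x^2 (mod 13).
For each evaluation point α_i, compute m(α_i) mod 13:
  α_1 = 9: Horner steps 12 → 12 → 5, so m(9) = 5.
  α_2 = 5: Horner steps 12 → 3 → 3, so m(5) = 3.
  α_3 = 7: Horner steps 12 → 1 → 8, so m(7) = 8.
  α_4 = 2: Horner steps 12 → 6 → 0, so m(2) = 0.
  α_5 = 12: Horner steps 12 → 9 → 5, so m(12) = 5.
  α_6 = 8: Horner steps 12 → 0 → 1, so m(8) = 1.
Codeword c = [5, 3, 8, 0, 5, 1] ∈ F_13^6.


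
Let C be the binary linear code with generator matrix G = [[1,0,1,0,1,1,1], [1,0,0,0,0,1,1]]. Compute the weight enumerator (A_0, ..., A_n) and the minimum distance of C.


Weight distribution: A_0 = 1, A_2 = 1, A_3 = 1, A_5 = 1. Minimum distance d = 2.

Enumerate all 2^2 = 4 messages m ∈ F_2^2.
For each, compute codeword c = mG in F_2^7, then tally its weight.
  m = 00 → c = 0000000, weight = 0.
  m = 10 → c = 1010111, weight = 5.
  m = 01 → c = 1000011, weight = 3.
  m = 11 → c = 0010100, weight = 2.
Tally weights:
  weight 0: 1 codewords.
  weight 2: 1 codewords.
  weight 3: 1 codewords.
  weight 5: 1 codewords.
Minimum distance d = smallest w > 0 with A_w > 0 = 2.
Sanity: Σ A_w = 4 = 2^2 = 4 ✓.


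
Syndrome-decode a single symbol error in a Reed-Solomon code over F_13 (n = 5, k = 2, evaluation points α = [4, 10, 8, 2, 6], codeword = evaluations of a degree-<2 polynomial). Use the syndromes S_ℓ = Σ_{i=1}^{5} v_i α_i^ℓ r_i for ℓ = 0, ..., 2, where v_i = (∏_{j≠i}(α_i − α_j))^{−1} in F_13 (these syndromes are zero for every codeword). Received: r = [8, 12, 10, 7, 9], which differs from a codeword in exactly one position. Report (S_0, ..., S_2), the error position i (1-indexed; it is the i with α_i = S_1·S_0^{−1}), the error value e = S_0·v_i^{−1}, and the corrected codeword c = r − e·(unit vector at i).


S = (2, 7, 5), error at position 2, error magnitude e = 1, c = [8, 11, 10, 7, 9].

Step 1: column multipliers v_i = (∏_{j≠i}(α_i − α_j))^{−1} mod 13.
  i = 1 (α = 4): (4−10)(4−8)(4−2)(4−6) = (−6)·(−4)·2·(−2) = −96 ≡ 8, so v_1 = 8^{−1} = 5 (mod 13).
  i = 2 (α = 10): (10−4)(10−8)(10−2)(10−6) = 6·2·8·4 = 384 ≡ 7, so v_2 = 7^{−1} = 2 (mod 13).
  i = 3 (α = 8): (8−4)(8−10)(8−2)(8−6) = 4·(−2)·6·2 = −96 ≡ 8, so v_3 = 8^{−1} = 5 (mod 13).
  i = 4 (α = 2): (2−4)(2−10)(2−8)(2−6) = (−2)·(−8)·(−6)·(−4) = 384 ≡ 7, so v_4 = 7^{−1} = 2 (mod 13).
  i = 5 (α = 6): (6−4)(6−10)(6−8)(6−2) = 2·(−4)·(−2)·4 = 64 ≡ 12, so v_5 = 12^{−1} = 12 (mod 13).
  v = [5, 2, 5, 2, 12].
Step 2: syndromes of r = [8, 12, 10, 7, 9] (all sums mod 13).
  S_0 = Σ v_i r_i = 5·8 + 2·12 + 5·10 + 2·7 + 12·9 = 236 ≡ 2.
  S_1 = Σ v_i α_i r_i = 5·4·8 + 2·10·12 + 5·8·10 + 2·2·7 + 12·6·9 = 1476 ≡ 7.
  α_i^2 mod 13 = [3, 9, 12, 4, 10].
  S_2 = Σ v_i α_i^2 r_i = 5·3·8 + 2·9·12 + 5·12·10 + 2·4·7 + 12·10·9 = 2072 ≡ 5.
  S = (2, 7, 5) ≠ 0, so r is not a codeword (an error is present).
Step 3: locate the error. For a single error e at position i, S_ℓ = v_i·e·α_i^ℓ, so α_err = S_1/S_0.
  S_0^{−1} = 2^{−1} = 7 (mod 13), so α_err = 7·7 = 49 ≡ 10 = α_2. Error position i = 2.
  Consistency check: S_2/S_1 = 5·2 = 10 ≡ 10 = α_err ✓ (single-error assumption holds).
Step 4: error magnitude e = S_0/v_2 = S_0·∏_{j≠2}(α_2 − α_j) = 2·7 = 14 ≡ 1 (mod 13).
Step 5: correct position 2: c_2 = r_2 − e = 12 − 1 ≡ 11 (mod 13). Hence c = [8, 11, 10, 7, 9].
  Check: interpolating c through the α_i gives m(x) = 6 + 7·x (degree < 2) with m(α_i) = c_i for every i, so c is indeed a codeword.


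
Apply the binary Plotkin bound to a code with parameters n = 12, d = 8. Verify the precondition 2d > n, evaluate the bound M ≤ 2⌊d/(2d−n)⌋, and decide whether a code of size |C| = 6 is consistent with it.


Plotkin bound M ≤ 4; given |C| = 6 > bound (violated).

Check applicability: 2d = 16, n = 12.
2d − n = 4 > 0, so Plotkin applies.
Compute d/(2d−n) = 8/4 ≈ 2.0000.
⌊d/(2d−n)⌋ = 2.
Plotkin bound: M ≤ 2·2 = 4.
Given |C| = 6, check: VIOLATED.
This |C| is above the Plotkin bound, so no binary code with n = 12, d = 8 and 6 codewords exists.


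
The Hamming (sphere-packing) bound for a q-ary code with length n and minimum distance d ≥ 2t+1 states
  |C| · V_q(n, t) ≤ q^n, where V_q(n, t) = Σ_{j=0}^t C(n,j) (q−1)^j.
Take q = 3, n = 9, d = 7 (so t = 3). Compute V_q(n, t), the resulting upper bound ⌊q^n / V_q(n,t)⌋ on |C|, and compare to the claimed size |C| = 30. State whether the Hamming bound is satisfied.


V_q(n, t) = 835, q^n = 19683, Hamming bound = 23, |C| = 30 > bound (violated).

Step 1: Compute V_q(n, t) = Σ_{j=0}^3 C(n, j) (q−1)^j.
  j = 0: C(9,0)·(2)^0 = 1·1 = 1.
  j = 1: C(9,1)·(2)^1 = 9·2 = 18.
  j = 2: C(9,2)·(2)^2 = 36·4 = 144.
  j = 3: C(9,3)·(2)^3 = 84·8 = 672.
  V_q(n, t) = 1 + 18 + 144 + 672 = 835.
Step 2: q^n = 3^9 = 19683.
Step 3: Hamming bound ⌊q^n / V_q(n,t)⌋ = ⌊19683/835⌋ = 23.
Step 4: Compare |C| = 30 to 23: violated.
The claimed |C| lies above the Hamming bound, so no 3-ary code of length 9 with d ≥ 7 can have 30 codewords.


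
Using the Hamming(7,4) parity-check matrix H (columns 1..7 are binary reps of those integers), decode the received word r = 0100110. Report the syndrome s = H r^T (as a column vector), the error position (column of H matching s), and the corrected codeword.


s = (0, 0, 1)^T, error position = 1, corrected codeword c = 1100110

Compute s = H r^T mod 2 one row at a time:
  s_1 = 0 + 1 + 1 + 0 = 2 ≡ 0 (mod 2).
  s_2 = 1 + 0 + 1 + 0 = 2 ≡ 0 (mod 2).
  s_3 = 0 + 0 + 1 + 0 = 1 ≡ 1 (mod 2).
s = (0, 0, 1)^T — this equals column 1 of H (binary 001), so error is at position 1.
Correct: flip bit 1 of r = 0100110 to get c = 1100110.


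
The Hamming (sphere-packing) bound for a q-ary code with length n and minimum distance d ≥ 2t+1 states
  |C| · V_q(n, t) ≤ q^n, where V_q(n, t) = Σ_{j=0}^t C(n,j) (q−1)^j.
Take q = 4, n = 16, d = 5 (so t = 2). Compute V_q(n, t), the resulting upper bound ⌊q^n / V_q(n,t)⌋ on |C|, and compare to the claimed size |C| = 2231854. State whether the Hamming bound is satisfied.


V_q(n, t) = 1129, q^n = 4294967296, Hamming bound = 3804222, |C| = 2231854 ≤ bound (satisfied).

Step 1: Compute V_q(n, t) = Σ_{j=0}^2 C(n, j) (q−1)^j.
  j = 0: C(16,0)·(3)^0 = 1·1 = 1.
  j = 1: C(16,1)·(3)^1 = 16·3 = 48.
  j = 2: C(16,2)·(3)^2 = 120·9 = 1080.
  V_q(n, t) = 1 + 48 + 1080 = 1129.
Step 2: q^n = 4^16 = 4294967296.
Step 3: Hamming bound ⌊q^n / V_q(n,t)⌋ = ⌊4294967296/1129⌋ = 3804222.
Step 4: Compare |C| = 2231854 to 3804222: satisfied.
The claimed |C| lies below the Hamming bound.


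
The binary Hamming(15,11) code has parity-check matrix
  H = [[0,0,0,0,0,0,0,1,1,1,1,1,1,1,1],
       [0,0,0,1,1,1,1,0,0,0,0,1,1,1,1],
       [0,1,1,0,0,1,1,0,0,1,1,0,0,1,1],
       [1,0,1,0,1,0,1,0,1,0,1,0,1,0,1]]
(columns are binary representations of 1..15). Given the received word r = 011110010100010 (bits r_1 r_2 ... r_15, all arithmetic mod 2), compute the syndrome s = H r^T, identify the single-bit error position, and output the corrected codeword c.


s = (1, 1, 0, 0)^T, error position = 12, corrected codeword c = 011110010101010

Compute s = H r^T mod 2 one row at a time:
  s_1 = 1 + 0 + 1 + 0 + 0 + 0 + 1 + 0 = 3 ≡ 1 (mod 2).
  s_2 = 1 + 1 + 0 + 0 + 0 + 0 + 1 + 0 = 3 ≡ 1 (mod 2).
  s_3 = 1 + 1 + 0 + 0 + 1 + 0 + 1 + 0 = 4 ≡ 0 (mod 2).
  s_4 = 0 + 1 + 1 + 0 + 0 + 0 + 0 + 0 = 2 ≡ 0 (mod 2).
s = (1, 1, 0, 0)^T — this equals column 12 of H (binary 1100), so error is at position 12.
Correct: flip bit 12 of r = 011110010100010 to get c = 011110010101010.
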